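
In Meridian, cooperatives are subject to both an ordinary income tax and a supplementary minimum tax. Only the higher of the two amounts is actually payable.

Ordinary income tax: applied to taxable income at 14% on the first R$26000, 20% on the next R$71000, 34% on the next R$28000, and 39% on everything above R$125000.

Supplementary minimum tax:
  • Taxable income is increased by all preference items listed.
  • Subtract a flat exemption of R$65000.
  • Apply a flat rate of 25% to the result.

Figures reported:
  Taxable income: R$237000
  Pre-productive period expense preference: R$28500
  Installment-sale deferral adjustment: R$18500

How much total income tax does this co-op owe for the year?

Ordinary income tax:
  R$26000 × 14% = R$3640
  R$71000 × 20% = R$14200
  R$28000 × 34% = R$9520
  R$112000 × 39% = R$43680
  → R$71040

Supplementary minimum tax:
  Adjusted income: R$237000 + R$28500 + R$18500 = R$284000
  Less exemption R$65000 → base R$219000
  R$219000 × 25% = R$54750

R$71040 > R$54750, so the ordinary income tax governs.

R$71040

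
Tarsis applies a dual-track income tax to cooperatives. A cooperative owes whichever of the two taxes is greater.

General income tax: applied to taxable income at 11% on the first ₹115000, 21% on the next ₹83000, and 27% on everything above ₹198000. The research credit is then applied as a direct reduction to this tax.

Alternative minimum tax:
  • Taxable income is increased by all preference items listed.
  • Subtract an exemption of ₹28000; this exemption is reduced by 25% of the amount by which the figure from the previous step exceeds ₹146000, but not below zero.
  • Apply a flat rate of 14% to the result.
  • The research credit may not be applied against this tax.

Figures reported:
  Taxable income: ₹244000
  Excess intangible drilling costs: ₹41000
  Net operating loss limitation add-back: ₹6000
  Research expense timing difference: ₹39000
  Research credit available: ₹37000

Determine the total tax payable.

Alternative minimum tax:
  Adjusted income: ₹244000 + ₹41000 + ₹6000 + ₹39000 = ₹330000
  Exemption: 25% × (₹330000 − ₹146000) = ₹46000 ≥ ₹28000, so the exemption is fully phased out
  Base: ₹330000 − ₹0 = ₹330000
  ₹330000 × 14% = ₹46200

General income tax:
  ₹115000 × 11% = ₹12650
  ₹83000 × 21% = ₹17430
  ₹46000 × 27% = ₹12420
  → ₹42500
  Less research credit ₹37000 → ₹5500

₹46200 > ₹5500, so the alternative minimum tax is the binding amount.

₹46200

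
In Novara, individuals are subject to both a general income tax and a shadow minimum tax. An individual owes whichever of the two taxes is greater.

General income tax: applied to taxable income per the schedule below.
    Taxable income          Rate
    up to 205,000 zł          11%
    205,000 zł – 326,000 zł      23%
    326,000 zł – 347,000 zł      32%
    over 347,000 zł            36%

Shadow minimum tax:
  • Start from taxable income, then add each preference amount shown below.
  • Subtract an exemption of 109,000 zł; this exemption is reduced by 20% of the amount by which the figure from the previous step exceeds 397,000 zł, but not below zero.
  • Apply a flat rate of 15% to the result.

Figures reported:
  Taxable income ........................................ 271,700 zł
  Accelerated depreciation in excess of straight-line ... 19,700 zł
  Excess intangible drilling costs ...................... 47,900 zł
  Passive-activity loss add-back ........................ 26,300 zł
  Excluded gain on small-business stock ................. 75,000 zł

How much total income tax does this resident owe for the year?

51,048 zł

Shadow minimum tax:
  Adjusted income: 271,700 zł + 19,700 zł + 47,900 zł + 26,300 zł + 75,000 zł = 440,600 zł
  Exemption: 109,000 zł − 20% × (440,600 zł − 397,000 zł) = 109,000 zł − 8,720 zł = 100,280 zł
  Base: 440,600 zł − 100,280 zł = 340,320 zł
  340,320 zł × 15% = 51,048 zł

General income tax:
  205,000 zł × 11% = 22,550 zł
  66,700 zł × 23% = 15,341 zł
  → 37,891 zł

51,048 zł > 37,891 zł, so the shadow minimum tax is the binding amount.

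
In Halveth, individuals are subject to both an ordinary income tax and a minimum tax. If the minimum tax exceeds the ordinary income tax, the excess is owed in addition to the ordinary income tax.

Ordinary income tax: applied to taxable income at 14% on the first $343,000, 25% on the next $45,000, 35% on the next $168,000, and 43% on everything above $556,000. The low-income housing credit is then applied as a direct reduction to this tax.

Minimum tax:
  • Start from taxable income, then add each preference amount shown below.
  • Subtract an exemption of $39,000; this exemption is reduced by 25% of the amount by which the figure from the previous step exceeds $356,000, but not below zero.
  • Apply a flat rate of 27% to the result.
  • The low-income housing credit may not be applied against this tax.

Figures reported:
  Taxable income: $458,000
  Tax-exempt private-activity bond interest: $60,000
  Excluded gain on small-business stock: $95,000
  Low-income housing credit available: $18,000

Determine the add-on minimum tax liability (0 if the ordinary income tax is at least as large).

$99,740

Ordinary income tax:
  $343,000 × 14% = $48,020
  $45,000 × 25% = $11,250
  $70,000 × 35% = $24,500
  → $83,770
  Less low-income housing credit $18,000 → $65,770

Minimum tax:
  Adjusted income: $458,000 + $60,000 + $95,000 = $613,000
  Exemption: 25% × ($613,000 − $356,000) = $64,250 ≥ $39,000, so the exemption is fully phased out
  Base: $613,000 − $0 = $613,000
  $613,000 × 27% = $165,510

Excess of minimum tax over ordinary income tax: $165,510 − $65,770 = $99,740.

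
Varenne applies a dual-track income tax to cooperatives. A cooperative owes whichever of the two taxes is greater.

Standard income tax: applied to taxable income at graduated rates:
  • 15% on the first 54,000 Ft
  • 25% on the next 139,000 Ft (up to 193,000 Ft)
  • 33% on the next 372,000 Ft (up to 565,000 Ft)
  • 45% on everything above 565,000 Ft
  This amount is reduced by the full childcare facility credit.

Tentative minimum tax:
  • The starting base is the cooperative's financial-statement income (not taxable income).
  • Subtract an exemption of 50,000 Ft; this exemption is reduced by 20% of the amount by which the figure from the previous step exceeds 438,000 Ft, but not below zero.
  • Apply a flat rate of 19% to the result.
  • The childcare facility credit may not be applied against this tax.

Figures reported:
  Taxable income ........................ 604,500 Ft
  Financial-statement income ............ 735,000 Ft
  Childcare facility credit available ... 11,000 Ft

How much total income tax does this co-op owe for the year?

172,385 Ft

Standard income tax:
  54,000 Ft × 15% = 8,100 Ft
  139,000 Ft × 25% = 34,750 Ft
  372,000 Ft × 33% = 122,760 Ft
  39,500 Ft × 45% = 17,775 Ft
  → 183,385 Ft
  Less childcare facility credit 11,000 Ft → 172,385 Ft

Tentative minimum tax:
  Base (financial-statement income): 735,000 Ft
  Exemption: 20% × (735,000 Ft − 438,000 Ft) = 59,400 Ft ≥ 50,000 Ft, so the exemption is fully phased out
  Base: 735,000 Ft − 0 Ft = 735,000 Ft
  735,000 Ft × 19% = 139,650 Ft

172,385 Ft > 139,650 Ft, so the standard income tax governs.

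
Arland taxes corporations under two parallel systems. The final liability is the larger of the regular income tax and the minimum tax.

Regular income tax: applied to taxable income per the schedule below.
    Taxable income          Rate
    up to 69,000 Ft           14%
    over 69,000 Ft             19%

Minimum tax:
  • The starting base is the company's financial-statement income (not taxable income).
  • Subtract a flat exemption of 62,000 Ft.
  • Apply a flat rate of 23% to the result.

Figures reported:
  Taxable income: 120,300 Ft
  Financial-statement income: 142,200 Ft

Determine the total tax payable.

Regular income tax:
  69,000 Ft × 14% = 9,660 Ft
  51,300 Ft × 19% = 9,747 Ft
  → 19,407 Ft

Minimum tax:
  Base (financial-statement income): 142,200 Ft
  Less exemption 62,000 Ft → base 80,200 Ft
  80,200 Ft × 23% = 18,446 Ft

19,407 Ft > 18,446 Ft, so the regular income tax governs.

19,407 Ft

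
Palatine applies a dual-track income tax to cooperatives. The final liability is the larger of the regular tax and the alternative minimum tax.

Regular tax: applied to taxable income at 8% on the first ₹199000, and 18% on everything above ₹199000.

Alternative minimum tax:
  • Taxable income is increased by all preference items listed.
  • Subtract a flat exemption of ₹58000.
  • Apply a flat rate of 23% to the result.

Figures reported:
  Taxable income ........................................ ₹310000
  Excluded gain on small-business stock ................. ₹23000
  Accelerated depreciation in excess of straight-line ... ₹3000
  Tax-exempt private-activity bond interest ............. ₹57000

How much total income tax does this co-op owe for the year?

Regular tax:
  ₹199000 × 8% = ₹15920
  ₹111000 × 18% = ₹19980
  → ₹35900

Alternative minimum tax:
  Adjusted income: ₹310000 + ₹23000 + ₹3000 + ₹57000 = ₹393000
  Less exemption ₹58000 → base ₹335000
  ₹335000 × 23% = ₹77050

₹77050 > ₹35900, so the alternative minimum tax is the binding amount.

₹77050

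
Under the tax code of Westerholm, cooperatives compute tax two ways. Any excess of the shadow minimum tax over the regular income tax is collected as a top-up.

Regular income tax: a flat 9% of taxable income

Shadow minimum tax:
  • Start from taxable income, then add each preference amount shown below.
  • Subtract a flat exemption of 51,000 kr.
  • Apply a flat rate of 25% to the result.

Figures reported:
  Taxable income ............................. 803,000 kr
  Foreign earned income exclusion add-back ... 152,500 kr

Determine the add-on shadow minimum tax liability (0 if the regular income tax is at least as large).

153,855 kr

Shadow minimum tax:
  Adjusted income: 803,000 kr + 152,500 kr = 955,500 kr
  Less exemption 51,000 kr → base 904,500 kr
  904,500 kr × 25% = 226,125 kr

Regular income tax:
  803,000 kr × 9% = 72,270 kr

Excess of shadow minimum tax over regular income tax: 226,125 kr − 72,270 kr = 153,855 kr.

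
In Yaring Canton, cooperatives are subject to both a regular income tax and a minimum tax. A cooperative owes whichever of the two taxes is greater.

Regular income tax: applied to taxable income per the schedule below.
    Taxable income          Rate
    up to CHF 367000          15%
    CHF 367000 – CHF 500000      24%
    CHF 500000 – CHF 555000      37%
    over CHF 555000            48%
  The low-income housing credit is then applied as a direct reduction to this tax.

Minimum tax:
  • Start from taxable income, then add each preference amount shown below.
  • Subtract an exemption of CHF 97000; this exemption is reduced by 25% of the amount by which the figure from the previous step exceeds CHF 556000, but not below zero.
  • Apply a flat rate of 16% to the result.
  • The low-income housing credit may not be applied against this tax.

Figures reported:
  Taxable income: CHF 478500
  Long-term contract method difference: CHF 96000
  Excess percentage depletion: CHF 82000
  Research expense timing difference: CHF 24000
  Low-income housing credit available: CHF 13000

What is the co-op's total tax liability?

Regular income tax:
  CHF 367000 × 15% = CHF 55050
  CHF 111500 × 24% = CHF 26760
  → CHF 81810
  Less low-income housing credit CHF 13000 → CHF 68810

Minimum tax:
  Adjusted income: CHF 478500 + CHF 96000 + CHF 82000 + CHF 24000 = CHF 680500
  Exemption: CHF 97000 − 25% × (CHF 680500 − CHF 556000) = CHF 97000 − CHF 31125 = CHF 65875
  Base: CHF 680500 − CHF 65875 = CHF 614625
  CHF 614625 × 16% = CHF 98340

CHF 98340 > CHF 68810, so the minimum tax is the binding amount.

CHF 98340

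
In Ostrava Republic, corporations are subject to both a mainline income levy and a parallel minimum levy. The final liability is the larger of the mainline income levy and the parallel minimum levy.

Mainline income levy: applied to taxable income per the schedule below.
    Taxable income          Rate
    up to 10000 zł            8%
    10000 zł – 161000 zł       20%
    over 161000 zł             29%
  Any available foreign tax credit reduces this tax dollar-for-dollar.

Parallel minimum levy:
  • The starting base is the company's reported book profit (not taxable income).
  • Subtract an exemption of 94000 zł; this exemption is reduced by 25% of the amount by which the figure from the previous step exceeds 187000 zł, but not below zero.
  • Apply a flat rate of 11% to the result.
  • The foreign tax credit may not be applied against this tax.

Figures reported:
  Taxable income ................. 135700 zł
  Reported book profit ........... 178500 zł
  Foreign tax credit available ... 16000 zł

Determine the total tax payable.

9940 zł

Mainline income levy:
  10000 zł × 8% = 800 zł
  125700 zł × 20% = 25140 zł
  → 25940 zł
  Less foreign tax credit 16000 zł → 9940 zł

Parallel minimum levy:
  Base (reported book profit): 178500 zł
  Exemption: 178500 zł ≤ 187000 zł, so full 94000 zł applies
  Base: 178500 zł − 94000 zł = 84500 zł
  84500 zł × 11% = 9295 zł

9940 zł > 9295 zł, so the mainline income levy governs.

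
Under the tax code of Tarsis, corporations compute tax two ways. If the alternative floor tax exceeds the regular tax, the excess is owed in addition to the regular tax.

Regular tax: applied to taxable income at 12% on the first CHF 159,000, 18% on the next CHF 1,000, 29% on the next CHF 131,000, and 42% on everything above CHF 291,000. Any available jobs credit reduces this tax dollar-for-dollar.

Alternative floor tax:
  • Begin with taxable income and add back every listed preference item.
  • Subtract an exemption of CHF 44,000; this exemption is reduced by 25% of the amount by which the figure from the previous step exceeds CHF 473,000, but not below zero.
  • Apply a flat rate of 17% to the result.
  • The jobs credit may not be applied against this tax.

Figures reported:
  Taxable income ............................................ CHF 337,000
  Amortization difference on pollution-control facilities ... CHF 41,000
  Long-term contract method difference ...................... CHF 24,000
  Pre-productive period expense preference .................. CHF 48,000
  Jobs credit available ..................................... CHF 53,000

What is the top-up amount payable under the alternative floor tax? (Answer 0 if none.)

Alternative floor tax:
  Adjusted income: CHF 337,000 + CHF 41,000 + CHF 24,000 + CHF 48,000 = CHF 450,000
  Exemption: CHF 450,000 ≤ CHF 473,000, so full CHF 44,000 applies
  Base: CHF 450,000 − CHF 44,000 = CHF 406,000
  CHF 406,000 × 17% = CHF 69,020

Regular tax:
  CHF 159,000 × 12% = CHF 19,080
  CHF 1,000 × 18% = CHF 180
  CHF 131,000 × 29% = CHF 37,990
  CHF 46,000 × 42% = CHF 19,320
  → CHF 76,570
  Less jobs credit CHF 53,000 → CHF 23,570

Excess of alternative floor tax over regular tax: CHF 69,020 − CHF 23,570 = CHF 45,450.

CHF 45,450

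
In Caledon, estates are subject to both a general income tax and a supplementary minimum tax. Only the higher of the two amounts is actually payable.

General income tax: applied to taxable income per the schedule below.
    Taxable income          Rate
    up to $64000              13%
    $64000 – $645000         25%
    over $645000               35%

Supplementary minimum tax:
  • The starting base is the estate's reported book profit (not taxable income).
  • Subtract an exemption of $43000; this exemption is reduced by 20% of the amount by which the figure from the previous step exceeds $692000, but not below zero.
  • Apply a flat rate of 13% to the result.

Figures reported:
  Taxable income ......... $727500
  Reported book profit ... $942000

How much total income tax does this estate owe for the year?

$182445

General income tax:
  $64000 × 13% = $8320
  $581000 × 25% = $145250
  $82500 × 35% = $28875
  → $182445

Supplementary minimum tax:
  Base (reported book profit): $942000
  Exemption: 20% × ($942000 − $692000) = $50000 ≥ $43000, so the exemption is fully phased out
  Base: $942000 − $0 = $942000
  $942000 × 13% = $122460

$182445 > $122460, so the general income tax governs.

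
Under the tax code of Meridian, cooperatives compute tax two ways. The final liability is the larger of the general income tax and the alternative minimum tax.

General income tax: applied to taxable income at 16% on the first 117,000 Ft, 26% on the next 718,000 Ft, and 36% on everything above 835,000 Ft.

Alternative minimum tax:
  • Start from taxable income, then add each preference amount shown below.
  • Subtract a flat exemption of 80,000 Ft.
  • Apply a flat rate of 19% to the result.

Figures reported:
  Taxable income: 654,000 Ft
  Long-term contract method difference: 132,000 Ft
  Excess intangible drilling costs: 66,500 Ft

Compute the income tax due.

General income tax:
  117,000 Ft × 16% = 18,720 Ft
  537,000 Ft × 26% = 139,620 Ft
  → 158,340 Ft

Alternative minimum tax:
  Adjusted income: 654,000 Ft + 132,000 Ft + 66,500 Ft = 852,500 Ft
  Less exemption 80,000 Ft → base 772,500 Ft
  772,500 Ft × 19% = 146,775 Ft

158,340 Ft > 146,775 Ft, so the general income tax governs.

158,340 Ft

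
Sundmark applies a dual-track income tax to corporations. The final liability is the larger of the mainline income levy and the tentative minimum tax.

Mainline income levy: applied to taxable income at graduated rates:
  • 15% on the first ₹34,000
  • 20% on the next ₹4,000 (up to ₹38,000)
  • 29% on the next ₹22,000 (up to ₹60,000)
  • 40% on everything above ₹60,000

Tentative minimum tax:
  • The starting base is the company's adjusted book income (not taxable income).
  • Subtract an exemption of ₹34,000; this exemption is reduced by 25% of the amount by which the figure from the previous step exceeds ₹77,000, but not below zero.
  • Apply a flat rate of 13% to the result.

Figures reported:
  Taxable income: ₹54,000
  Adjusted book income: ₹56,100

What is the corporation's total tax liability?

₹10,540

Mainline income levy:
  ₹34,000 × 15% = ₹5,100
  ₹4,000 × 20% = ₹800
  ₹16,000 × 29% = ₹4,640
  → ₹10,540

Tentative minimum tax:
  Base (adjusted book income): ₹56,100
  Exemption: ₹56,100 ≤ ₹77,000, so full ₹34,000 applies
  Base: ₹56,100 − ₹34,000 = ₹22,100
  ₹22,100 × 13% = ₹2,873

₹10,540 > ₹2,873, so the mainline income levy governs.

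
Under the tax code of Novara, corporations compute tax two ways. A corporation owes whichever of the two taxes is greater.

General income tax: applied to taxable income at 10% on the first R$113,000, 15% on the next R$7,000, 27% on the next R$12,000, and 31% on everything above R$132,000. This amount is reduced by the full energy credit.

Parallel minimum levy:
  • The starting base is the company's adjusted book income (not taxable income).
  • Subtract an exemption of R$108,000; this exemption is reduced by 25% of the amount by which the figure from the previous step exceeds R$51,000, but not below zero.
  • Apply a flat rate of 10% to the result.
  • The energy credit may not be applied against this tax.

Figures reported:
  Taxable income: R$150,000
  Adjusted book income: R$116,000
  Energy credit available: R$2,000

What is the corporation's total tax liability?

General income tax:
  R$113,000 × 10% = R$11,300
  R$7,000 × 15% = R$1,050
  R$12,000 × 27% = R$3,240
  R$18,000 × 31% = R$5,580
  → R$21,170
  Less energy credit R$2,000 → R$19,170

Parallel minimum levy:
  Base (adjusted book income): R$116,000
  Exemption: R$108,000 − 25% × (R$116,000 − R$51,000) = R$108,000 − R$16,250 = R$91,750
  Base: R$116,000 − R$91,750 = R$24,250
  R$24,250 × 10% = R$2,425

R$19,170 > R$2,425, so the general income tax governs.

R$19,170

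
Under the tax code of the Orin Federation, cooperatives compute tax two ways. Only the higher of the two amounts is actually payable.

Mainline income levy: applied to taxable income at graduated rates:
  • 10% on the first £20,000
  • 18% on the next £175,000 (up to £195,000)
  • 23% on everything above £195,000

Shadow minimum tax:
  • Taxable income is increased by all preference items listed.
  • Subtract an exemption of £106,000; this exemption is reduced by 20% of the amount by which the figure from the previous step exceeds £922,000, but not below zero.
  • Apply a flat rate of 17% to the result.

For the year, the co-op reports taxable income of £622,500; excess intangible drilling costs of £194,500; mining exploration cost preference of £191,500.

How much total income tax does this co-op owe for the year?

£156,366

Shadow minimum tax:
  Adjusted income: £622,500 + £194,500 + £191,500 = £1,008,500
  Exemption: £106,000 − 20% × (£1,008,500 − £922,000) = £106,000 − £17,300 = £88,700
  Base: £1,008,500 − £88,700 = £919,800
  £919,800 × 17% = £156,366

Mainline income levy:
  £20,000 × 10% = £2,000
  £175,000 × 18% = £31,500
  £427,500 × 23% = £98,325
  → £131,825

£156,366 > £131,825, so the shadow minimum tax is the binding amount.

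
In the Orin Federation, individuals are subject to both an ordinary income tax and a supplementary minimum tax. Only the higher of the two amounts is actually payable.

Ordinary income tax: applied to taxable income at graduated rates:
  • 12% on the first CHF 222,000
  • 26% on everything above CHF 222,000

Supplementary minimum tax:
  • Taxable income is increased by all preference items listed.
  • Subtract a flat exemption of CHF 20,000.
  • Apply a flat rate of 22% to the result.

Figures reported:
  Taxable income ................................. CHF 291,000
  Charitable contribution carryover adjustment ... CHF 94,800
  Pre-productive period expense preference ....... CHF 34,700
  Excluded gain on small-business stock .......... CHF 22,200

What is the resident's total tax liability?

CHF 92,994

Ordinary income tax:
  CHF 222,000 × 12% = CHF 26,640
  CHF 69,000 × 26% = CHF 17,940
  → CHF 44,580

Supplementary minimum tax:
  Adjusted income: CHF 291,000 + CHF 94,800 + CHF 34,700 + CHF 22,200 = CHF 442,700
  Less exemption CHF 20,000 → base CHF 422,700
  CHF 422,700 × 22% = CHF 92,994

CHF 92,994 > CHF 44,580, so the supplementary minimum tax is the binding amount.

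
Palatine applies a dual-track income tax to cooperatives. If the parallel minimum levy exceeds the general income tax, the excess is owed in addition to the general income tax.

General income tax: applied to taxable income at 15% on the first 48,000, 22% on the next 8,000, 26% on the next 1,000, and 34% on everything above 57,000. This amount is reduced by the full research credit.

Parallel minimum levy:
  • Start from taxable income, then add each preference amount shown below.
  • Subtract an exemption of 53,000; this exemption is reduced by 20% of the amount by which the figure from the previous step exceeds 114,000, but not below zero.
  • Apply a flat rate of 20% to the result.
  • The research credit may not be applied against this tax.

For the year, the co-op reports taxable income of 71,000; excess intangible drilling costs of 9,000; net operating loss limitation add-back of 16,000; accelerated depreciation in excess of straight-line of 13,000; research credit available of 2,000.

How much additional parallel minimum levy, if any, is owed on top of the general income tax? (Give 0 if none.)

0

General income tax:
  48,000 × 15% = 7,200
  8,000 × 22% = 1,760
  1,000 × 26% = 260
  14,000 × 34% = 4,760
  → 13,980
  Less research credit 2,000 → 11,980

Parallel minimum levy:
  Adjusted income: 71,000 + 9,000 + 16,000 + 13,000 = 109,000
  Exemption: 109,000 ≤ 114,000, so full 53,000 applies
  Base: 109,000 − 53,000 = 56,000
  56,000 × 20% = 11,200

11,200 ≤ 11,980, so no add-on is due.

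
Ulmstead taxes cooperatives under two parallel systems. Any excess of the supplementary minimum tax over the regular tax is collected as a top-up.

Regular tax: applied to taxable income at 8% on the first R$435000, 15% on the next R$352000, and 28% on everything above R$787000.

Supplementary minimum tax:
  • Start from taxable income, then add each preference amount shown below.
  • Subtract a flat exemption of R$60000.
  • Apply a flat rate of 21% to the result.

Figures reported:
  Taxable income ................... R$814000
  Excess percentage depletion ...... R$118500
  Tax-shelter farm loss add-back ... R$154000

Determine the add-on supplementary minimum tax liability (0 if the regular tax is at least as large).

R$120405

Supplementary minimum tax:
  Adjusted income: R$814000 + R$118500 + R$154000 = R$1086500
  Less exemption R$60000 → base R$1026500
  R$1026500 × 21% = R$215565

Regular tax:
  R$435000 × 8% = R$34800
  R$352000 × 15% = R$52800
  R$27000 × 28% = R$7560
  → R$95160

Excess of supplementary minimum tax over regular tax: R$215565 − R$95160 = R$120405.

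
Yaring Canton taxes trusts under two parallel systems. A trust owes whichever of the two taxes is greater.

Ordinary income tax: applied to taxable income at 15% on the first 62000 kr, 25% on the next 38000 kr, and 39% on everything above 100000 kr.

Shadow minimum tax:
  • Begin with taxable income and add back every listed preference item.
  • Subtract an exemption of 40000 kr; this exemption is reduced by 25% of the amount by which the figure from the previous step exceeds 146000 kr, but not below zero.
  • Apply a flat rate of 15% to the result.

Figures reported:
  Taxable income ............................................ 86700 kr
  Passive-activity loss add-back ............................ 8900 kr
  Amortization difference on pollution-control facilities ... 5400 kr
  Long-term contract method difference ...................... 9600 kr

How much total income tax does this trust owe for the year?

Ordinary income tax:
  62000 kr × 15% = 9300 kr
  24700 kr × 25% = 6175 kr
  → 15475 kr

Shadow minimum tax:
  Adjusted income: 86700 kr + 8900 kr + 5400 kr + 9600 kr = 110600 kr
  Exemption: 110600 kr ≤ 146000 kr, so full 40000 kr applies
  Base: 110600 kr − 40000 kr = 70600 kr
  70600 kr × 15% = 10590 kr

15475 kr > 10590 kr, so the ordinary income tax governs.

15475 kr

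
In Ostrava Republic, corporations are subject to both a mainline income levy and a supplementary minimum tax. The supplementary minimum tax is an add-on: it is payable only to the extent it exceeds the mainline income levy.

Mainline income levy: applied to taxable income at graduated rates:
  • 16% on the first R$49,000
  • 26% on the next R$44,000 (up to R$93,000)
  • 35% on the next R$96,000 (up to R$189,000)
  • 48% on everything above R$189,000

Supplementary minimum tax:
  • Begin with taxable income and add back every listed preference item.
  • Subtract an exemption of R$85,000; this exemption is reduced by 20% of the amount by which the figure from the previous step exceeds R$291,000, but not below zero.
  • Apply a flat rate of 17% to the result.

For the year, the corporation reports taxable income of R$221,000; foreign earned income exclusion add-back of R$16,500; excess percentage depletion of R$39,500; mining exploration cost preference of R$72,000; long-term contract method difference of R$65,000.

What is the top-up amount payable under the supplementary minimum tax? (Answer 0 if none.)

Mainline income levy:
  R$49,000 × 16% = R$7,840
  R$44,000 × 26% = R$11,440
  R$96,000 × 35% = R$33,600
  R$32,000 × 48% = R$15,360
  → R$68,240

Supplementary minimum tax:
  Adjusted income: R$221,000 + R$16,500 + R$39,500 + R$72,000 + R$65,000 = R$414,000
  Exemption: R$85,000 − 20% × (R$414,000 − R$291,000) = R$85,000 − R$24,600 = R$60,400
  Base: R$414,000 − R$60,400 = R$353,600
  R$353,600 × 17% = R$60,112

R$60,112 ≤ R$68,240, so no add-on is due.

R$0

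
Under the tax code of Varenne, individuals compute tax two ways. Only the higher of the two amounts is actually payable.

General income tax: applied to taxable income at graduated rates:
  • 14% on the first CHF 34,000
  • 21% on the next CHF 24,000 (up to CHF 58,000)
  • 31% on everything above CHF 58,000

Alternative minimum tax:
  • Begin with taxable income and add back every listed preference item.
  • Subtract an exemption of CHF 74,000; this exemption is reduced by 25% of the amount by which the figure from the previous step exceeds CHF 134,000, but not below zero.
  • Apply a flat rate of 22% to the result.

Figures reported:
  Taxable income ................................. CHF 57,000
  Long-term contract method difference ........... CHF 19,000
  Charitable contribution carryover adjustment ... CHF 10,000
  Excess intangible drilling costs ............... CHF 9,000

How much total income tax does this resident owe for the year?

Alternative minimum tax:
  Adjusted income: CHF 57,000 + CHF 19,000 + CHF 10,000 + CHF 9,000 = CHF 95,000
  Exemption: CHF 95,000 ≤ CHF 134,000, so full CHF 74,000 applies
  Base: CHF 95,000 − CHF 74,000 = CHF 21,000
  CHF 21,000 × 22% = CHF 4,620

General income tax:
  CHF 34,000 × 14% = CHF 4,760
  CHF 23,000 × 21% = CHF 4,830
  → CHF 9,590

CHF 9,590 > CHF 4,620, so the general income tax governs.

CHF 9,590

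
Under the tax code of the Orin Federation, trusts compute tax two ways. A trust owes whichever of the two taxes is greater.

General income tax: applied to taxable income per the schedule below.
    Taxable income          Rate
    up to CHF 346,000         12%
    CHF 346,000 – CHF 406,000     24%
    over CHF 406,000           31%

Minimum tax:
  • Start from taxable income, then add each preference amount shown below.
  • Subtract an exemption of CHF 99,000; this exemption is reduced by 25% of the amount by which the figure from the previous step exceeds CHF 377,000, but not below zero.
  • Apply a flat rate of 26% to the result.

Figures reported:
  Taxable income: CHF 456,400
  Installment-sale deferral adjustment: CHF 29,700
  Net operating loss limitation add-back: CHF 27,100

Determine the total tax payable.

Minimum tax:
  Adjusted income: CHF 456,400 + CHF 29,700 + CHF 27,100 = CHF 513,200
  Exemption: CHF 99,000 − 25% × (CHF 513,200 − CHF 377,000) = CHF 99,000 − CHF 34,050 = CHF 64,950
  Base: CHF 513,200 − CHF 64,950 = CHF 448,250
  CHF 448,250 × 26% = CHF 116,545

General income tax:
  CHF 346,000 × 12% = CHF 41,520
  CHF 60,000 × 24% = CHF 14,400
  CHF 50,400 × 31% = CHF 15,624
  → CHF 71,544

CHF 116,545 > CHF 71,544, so the minimum tax is the binding amount.

CHF 116,545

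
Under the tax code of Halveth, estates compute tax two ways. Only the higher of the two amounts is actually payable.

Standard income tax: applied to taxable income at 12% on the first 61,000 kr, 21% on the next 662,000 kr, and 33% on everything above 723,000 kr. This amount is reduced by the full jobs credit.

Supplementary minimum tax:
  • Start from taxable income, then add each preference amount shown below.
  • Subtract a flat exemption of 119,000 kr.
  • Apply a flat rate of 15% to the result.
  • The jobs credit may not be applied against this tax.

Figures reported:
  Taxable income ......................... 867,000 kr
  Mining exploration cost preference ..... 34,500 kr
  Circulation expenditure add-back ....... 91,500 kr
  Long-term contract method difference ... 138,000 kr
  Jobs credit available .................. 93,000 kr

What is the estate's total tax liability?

Standard income tax:
  61,000 kr × 12% = 7,320 kr
  662,000 kr × 21% = 139,020 kr
  144,000 kr × 33% = 47,520 kr
  → 193,860 kr
  Less jobs credit 93,000 kr → 100,860 kr

Supplementary minimum tax:
  Adjusted income: 867,000 kr + 34,500 kr + 91,500 kr + 138,000 kr = 1,131,000 kr
  Less exemption 119,000 kr → base 1,012,000 kr
  1,012,000 kr × 15% = 151,800 kr

151,800 kr > 100,860 kr, so the supplementary minimum tax is the binding amount.

151,800 kr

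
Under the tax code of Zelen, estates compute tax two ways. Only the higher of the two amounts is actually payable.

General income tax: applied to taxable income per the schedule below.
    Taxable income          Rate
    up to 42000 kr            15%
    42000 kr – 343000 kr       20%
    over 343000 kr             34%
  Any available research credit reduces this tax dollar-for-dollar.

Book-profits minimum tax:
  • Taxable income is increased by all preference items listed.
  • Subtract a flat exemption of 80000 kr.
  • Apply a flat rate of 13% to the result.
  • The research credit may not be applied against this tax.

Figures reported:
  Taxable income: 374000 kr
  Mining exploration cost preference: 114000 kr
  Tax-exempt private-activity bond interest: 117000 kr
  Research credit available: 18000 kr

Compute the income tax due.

68250 kr

Book-profits minimum tax:
  Adjusted income: 374000 kr + 114000 kr + 117000 kr = 605000 kr
  Less exemption 80000 kr → base 525000 kr
  525000 kr × 13% = 68250 kr

General income tax:
  42000 kr × 15% = 6300 kr
  301000 kr × 20% = 60200 kr
  31000 kr × 34% = 10540 kr
  → 77040 kr
  Less research credit 18000 kr → 59040 kr

68250 kr > 59040 kr, so the book-profits minimum tax is the binding amount.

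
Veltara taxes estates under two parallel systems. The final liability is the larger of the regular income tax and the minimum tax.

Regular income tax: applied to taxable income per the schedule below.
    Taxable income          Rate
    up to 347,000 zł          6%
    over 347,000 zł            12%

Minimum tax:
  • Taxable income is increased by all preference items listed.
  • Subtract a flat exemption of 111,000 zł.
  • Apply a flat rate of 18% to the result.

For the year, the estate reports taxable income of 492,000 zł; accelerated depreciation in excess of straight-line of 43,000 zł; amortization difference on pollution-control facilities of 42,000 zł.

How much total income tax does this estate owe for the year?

Regular income tax:
  347,000 zł × 6% = 20,820 zł
  145,000 zł × 12% = 17,400 zł
  → 38,220 zł

Minimum tax:
  Adjusted income: 492,000 zł + 43,000 zł + 42,000 zł = 577,000 zł
  Less exemption 111,000 zł → base 466,000 zł
  466,000 zł × 18% = 83,880 zł

83,880 zł > 38,220 zł, so the minimum tax is the binding amount.

83,880 zł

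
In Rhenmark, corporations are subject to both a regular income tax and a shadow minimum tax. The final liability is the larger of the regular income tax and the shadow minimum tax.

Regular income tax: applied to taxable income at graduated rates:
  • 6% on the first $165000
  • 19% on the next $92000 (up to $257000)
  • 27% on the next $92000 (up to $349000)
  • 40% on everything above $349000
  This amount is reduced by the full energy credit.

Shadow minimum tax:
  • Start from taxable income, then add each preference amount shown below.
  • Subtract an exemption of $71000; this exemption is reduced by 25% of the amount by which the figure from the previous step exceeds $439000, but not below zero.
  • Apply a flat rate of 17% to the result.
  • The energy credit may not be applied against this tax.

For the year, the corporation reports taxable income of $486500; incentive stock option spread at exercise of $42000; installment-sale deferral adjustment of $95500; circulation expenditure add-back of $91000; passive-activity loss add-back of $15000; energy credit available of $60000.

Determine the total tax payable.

$124100

Regular income tax:
  $165000 × 6% = $9900
  $92000 × 19% = $17480
  $92000 × 27% = $24840
  $137500 × 40% = $55000
  → $107220
  Less energy credit $60000 → $47220

Shadow minimum tax:
  Adjusted income: $486500 + $42000 + $95500 + $91000 + $15000 = $730000
  Exemption: 25% × ($730000 − $439000) = $72750 ≥ $71000, so the exemption is fully phased out
  Base: $730000 − $0 = $730000
  $730000 × 17% = $124100

$124100 > $47220, so the shadow minimum tax is the binding amount.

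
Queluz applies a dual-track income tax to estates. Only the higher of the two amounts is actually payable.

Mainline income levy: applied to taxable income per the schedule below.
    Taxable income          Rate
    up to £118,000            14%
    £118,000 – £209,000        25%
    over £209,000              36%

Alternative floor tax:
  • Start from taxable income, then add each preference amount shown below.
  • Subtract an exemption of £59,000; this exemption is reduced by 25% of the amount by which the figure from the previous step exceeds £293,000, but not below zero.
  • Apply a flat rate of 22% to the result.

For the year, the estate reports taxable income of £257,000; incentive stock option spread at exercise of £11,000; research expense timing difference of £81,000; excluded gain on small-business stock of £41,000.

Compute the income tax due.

Mainline income levy:
  £118,000 × 14% = £16,520
  £91,000 × 25% = £22,750
  £48,000 × 36% = £17,280
  → £56,550

Alternative floor tax:
  Adjusted income: £257,000 + £11,000 + £81,000 + £41,000 = £390,000
  Exemption: £59,000 − 25% × (£390,000 − £293,000) = £59,000 − £24,250 = £34,750
  Base: £390,000 − £34,750 = £355,250
  £355,250 × 22% = £78,155

£78,155 > £56,550, so the alternative floor tax is the binding amount.

£78,155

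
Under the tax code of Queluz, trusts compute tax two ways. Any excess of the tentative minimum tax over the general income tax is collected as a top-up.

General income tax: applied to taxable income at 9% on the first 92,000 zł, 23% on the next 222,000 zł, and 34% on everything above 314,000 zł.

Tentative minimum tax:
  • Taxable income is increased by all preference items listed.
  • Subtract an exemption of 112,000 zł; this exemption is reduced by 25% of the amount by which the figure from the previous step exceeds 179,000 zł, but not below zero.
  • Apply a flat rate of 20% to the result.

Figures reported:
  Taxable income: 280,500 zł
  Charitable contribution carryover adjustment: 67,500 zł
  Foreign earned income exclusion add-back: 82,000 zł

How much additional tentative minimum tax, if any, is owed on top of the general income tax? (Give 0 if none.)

Tentative minimum tax:
  Adjusted income: 280,500 zł + 67,500 zł + 82,000 zł = 430,000 zł
  Exemption: 112,000 zł − 25% × (430,000 zł − 179,000 zł) = 112,000 zł − 62,750 zł = 49,250 zł
  Base: 430,000 zł − 49,250 zł = 380,750 zł
  380,750 zł × 20% = 76,150 zł

General income tax:
  92,000 zł × 9% = 8,280 zł
  188,500 zł × 23% = 43,355 zł
  → 51,635 zł

Excess of tentative minimum tax over general income tax: 76,150 zł − 51,635 zł = 24,515 zł.

24,515 zł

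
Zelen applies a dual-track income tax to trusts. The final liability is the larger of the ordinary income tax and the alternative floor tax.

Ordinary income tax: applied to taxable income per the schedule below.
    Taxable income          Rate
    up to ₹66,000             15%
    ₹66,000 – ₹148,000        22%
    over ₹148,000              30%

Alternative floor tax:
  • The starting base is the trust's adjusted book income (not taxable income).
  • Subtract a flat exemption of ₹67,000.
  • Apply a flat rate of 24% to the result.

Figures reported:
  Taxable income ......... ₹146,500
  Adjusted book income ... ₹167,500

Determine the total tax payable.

₹27,610

Ordinary income tax:
  ₹66,000 × 15% = ₹9,900
  ₹80,500 × 22% = ₹17,710
  → ₹27,610

Alternative floor tax:
  Base (adjusted book income): ₹167,500
  Less exemption ₹67,000 → base ₹100,500
  ₹100,500 × 24% = ₹24,120

₹27,610 > ₹24,120, so the ordinary income tax governs.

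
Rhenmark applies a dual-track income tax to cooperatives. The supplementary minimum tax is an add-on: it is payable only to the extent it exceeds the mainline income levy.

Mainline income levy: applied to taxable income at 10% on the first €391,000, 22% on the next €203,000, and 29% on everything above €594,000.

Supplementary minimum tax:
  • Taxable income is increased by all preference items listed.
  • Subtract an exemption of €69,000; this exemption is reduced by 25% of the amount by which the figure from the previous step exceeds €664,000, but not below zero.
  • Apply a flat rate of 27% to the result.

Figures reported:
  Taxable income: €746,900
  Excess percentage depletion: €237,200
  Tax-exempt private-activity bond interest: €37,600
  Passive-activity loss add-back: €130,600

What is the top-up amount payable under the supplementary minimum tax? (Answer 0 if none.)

Supplementary minimum tax:
  Adjusted income: €746,900 + €237,200 + €37,600 + €130,600 = €1,152,300
  Exemption: 25% × (€1,152,300 − €664,000) = €122,075 ≥ €69,000, so the exemption is fully phased out
  Base: €1,152,300 − €0 = €1,152,300
  €1,152,300 × 27% = €311,121

Mainline income levy:
  €391,000 × 10% = €39,100
  €203,000 × 22% = €44,660
  €152,900 × 29% = €44,341
  → €128,101

Excess of supplementary minimum tax over mainline income levy: €311,121 − €128,101 = €183,020.

€183,020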